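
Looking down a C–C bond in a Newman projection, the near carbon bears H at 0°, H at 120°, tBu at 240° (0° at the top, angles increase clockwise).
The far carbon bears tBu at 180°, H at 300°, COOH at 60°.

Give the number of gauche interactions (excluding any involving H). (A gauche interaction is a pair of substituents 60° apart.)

1

Non-H gauche pairs: tBu(240°)/tBu(180°) — 1 interaction.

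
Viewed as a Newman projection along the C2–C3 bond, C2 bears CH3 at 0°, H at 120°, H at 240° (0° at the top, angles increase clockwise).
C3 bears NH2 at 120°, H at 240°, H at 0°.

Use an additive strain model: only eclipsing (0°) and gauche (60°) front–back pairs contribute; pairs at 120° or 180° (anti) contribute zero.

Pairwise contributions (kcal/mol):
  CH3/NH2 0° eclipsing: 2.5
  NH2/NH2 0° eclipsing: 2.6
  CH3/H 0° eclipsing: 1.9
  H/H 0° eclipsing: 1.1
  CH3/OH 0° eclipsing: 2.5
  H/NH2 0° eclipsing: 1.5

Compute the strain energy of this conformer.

This conformer (eclipsed): CH3(0°)/H(0°) eclipsed 1.9; H(120°)/NH2(120°) eclipsed 1.5; H(240°)/H(240°) eclipsed 1.1 → 4.5 kcal/mol.

4.5 kcal/mol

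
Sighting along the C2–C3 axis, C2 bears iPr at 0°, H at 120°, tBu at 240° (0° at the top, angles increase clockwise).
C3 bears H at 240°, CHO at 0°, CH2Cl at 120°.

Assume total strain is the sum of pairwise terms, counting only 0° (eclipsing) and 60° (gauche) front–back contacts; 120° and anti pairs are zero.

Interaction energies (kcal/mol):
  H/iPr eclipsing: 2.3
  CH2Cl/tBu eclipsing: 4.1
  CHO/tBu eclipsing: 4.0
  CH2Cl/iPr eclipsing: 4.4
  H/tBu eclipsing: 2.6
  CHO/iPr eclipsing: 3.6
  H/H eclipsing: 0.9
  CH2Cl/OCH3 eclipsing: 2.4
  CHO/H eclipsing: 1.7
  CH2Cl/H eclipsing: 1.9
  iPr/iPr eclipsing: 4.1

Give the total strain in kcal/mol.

This conformer (eclipsed): iPr(0°)/CHO(0°) eclipsed 3.6; H(120°)/CH2Cl(120°) eclipsed 1.9; tBu(240°)/H(240°) eclipsed 2.6 → 8.1 kcal/mol.

8.1 kcal/mol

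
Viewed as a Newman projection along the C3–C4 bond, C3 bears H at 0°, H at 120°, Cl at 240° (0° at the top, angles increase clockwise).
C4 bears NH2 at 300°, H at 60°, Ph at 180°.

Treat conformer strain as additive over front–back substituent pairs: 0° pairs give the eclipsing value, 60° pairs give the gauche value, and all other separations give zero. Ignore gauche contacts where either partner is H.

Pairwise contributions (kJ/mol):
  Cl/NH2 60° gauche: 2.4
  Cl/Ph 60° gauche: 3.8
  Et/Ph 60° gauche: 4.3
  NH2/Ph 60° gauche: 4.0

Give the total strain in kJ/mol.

6.2 kJ/mol

This conformer is staggered. Cl at 240° is gauche with NH2 at 300° (2.4); Cl at 240° is gauche with Ph at 180° (3.8). Total 6.2 kJ/mol.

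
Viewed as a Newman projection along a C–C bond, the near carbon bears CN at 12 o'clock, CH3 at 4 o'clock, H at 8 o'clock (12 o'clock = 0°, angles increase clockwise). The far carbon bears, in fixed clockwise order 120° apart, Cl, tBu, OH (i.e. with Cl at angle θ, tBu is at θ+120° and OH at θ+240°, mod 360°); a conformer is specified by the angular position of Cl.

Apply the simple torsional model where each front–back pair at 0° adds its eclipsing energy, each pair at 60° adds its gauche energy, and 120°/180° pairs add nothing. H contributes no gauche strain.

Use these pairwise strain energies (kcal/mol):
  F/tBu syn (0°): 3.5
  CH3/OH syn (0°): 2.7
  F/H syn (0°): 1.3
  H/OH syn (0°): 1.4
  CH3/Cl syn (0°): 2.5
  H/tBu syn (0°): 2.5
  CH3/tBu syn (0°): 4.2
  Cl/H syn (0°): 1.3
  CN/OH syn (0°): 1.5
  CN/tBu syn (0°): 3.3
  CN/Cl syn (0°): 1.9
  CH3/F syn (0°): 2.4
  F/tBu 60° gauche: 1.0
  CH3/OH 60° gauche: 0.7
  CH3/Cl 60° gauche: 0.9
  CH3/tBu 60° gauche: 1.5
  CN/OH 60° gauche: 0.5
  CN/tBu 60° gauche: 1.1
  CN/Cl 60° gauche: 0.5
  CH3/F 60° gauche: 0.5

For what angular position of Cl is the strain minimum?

180°

Cl at 0° (eclipsed): CN–Cl eclipsed, CH3–tBu eclipsed, H–OH eclipsed; 1.9 + 4.2 + 1.4 = 7.5 kcal/mol.
Cl at 60° (staggered): CN–Cl gauche, CN–OH gauche, CH3–Cl gauche, CH3–tBu gauche; 0.5 + 0.5 + 0.9 + 1.5 = 3.4 kcal/mol.
Cl at 120° (eclipsed): CN–OH eclipsed, CH3–Cl eclipsed, H–tBu eclipsed; 1.5 + 2.5 + 2.5 = 6.5 kcal/mol.
Cl at 180° (staggered): CN–tBu gauche, CN–OH gauche, CH3–Cl gauche, CH3–OH gauche; 1.1 + 0.5 + 0.9 + 0.7 = 3.2 kcal/mol.
Cl at 240° (eclipsed): CN–tBu eclipsed, CH3–OH eclipsed, H–Cl eclipsed; 3.3 + 2.7 + 1.3 = 7.3 kcal/mol.
Cl at 300° (staggered): CN–Cl gauche, CN–tBu gauche, CH3–tBu gauche, CH3–OH gauche; 0.5 + 1.1 + 1.5 + 0.7 = 3.8 kcal/mol.
The minimum (3.2 kcal/mol) occurs with Cl at 180°.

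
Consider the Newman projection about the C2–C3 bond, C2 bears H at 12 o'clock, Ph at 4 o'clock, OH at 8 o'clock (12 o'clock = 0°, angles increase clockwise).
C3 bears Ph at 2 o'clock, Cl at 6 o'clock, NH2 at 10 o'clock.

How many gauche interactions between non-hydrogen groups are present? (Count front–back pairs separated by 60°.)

Non-H gauche pairs: Ph(120°)/Ph(60°); Ph(120°)/Cl(180°); OH(240°)/Cl(180°); OH(240°)/NH2(300°) — 4 interactions.

4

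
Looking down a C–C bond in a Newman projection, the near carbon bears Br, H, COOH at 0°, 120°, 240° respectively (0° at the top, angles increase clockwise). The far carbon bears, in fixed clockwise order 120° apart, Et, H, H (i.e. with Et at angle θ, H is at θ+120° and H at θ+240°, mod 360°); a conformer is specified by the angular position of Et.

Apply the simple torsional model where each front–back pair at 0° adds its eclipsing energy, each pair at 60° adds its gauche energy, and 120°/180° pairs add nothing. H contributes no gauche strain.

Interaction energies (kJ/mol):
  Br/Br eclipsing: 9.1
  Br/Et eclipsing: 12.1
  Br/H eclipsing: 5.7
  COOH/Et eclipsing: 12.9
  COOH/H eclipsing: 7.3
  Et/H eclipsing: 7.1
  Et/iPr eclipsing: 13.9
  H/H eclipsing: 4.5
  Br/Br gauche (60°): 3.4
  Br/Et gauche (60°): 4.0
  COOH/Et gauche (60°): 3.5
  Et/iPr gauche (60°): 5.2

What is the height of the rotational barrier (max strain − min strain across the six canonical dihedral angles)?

Et at 0° is eclipsed. Br at 0° is eclipsed with Et at 0° (12.1); H at 120° is eclipsed with H at 120° (4.5); COOH at 240° is eclipsed with H at 240° (7.3). Total 23.9 kJ/mol.
Et at 60° is staggered. Br at 0° is gauche with Et at 60° (4.0). Total 4.0 kJ/mol.
Et at 120° is eclipsed. Br at 0° is eclipsed with H at 0° (5.7); H at 120° is eclipsed with Et at 120° (7.1); COOH at 240° is eclipsed with H at 240° (7.3). Total 20.1 kJ/mol.
Et at 180° is staggered. COOH at 240° is gauche with Et at 180° (3.5). Total 3.5 kJ/mol.
Et at 240° is eclipsed. Br at 0° is eclipsed with H at 0° (5.7); H at 120° is eclipsed with H at 120° (4.5); COOH at 240° is eclipsed with Et at 240° (12.9). Total 23.1 kJ/mol.
Et at 300° is staggered. Br at 0° is gauche with Et at 300° (4.0); COOH at 240° is gauche with Et at 300° (3.5). Total 7.5 kJ/mol.
Max at 0° (23.9 kJ/mol), min at 180° (3.5 kJ/mol); barrier = 20.4 kJ/mol.

20.4 kJ/mol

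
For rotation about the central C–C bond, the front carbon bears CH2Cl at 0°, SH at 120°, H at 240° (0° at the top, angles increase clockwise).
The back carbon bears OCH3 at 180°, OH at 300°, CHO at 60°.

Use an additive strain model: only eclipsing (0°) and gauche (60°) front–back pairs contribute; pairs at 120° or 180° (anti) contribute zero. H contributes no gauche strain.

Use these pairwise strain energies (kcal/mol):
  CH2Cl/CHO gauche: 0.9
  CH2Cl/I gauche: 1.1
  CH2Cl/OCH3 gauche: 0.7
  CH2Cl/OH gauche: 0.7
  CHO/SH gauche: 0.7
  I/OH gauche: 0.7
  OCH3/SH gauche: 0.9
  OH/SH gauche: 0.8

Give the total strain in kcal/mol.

3.2 kcal/mol

This conformer (staggered): CH2Cl(0°)/OH(300°) gauche 0.7; CH2Cl(0°)/CHO(60°) gauche 0.9; SH(120°)/OCH3(180°) gauche 0.9; SH(120°)/CHO(60°) gauche 0.7 → 3.2 kcal/mol.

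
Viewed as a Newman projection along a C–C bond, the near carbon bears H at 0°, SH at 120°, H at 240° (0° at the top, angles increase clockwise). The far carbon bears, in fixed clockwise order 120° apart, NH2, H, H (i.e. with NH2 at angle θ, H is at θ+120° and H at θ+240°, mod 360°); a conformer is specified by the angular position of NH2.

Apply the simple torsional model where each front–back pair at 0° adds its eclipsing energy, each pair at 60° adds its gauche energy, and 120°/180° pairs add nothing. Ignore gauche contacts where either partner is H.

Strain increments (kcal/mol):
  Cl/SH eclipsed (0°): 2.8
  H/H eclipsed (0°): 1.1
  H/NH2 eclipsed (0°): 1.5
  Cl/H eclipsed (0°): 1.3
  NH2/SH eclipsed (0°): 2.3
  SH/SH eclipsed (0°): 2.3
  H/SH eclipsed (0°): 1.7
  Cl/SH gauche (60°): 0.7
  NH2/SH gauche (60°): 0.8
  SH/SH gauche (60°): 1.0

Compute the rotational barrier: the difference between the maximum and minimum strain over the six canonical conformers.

4.5 kcal/mol

NH2 at 0° is eclipsed. H at 0° is eclipsed with NH2 at 0° (1.5); SH at 120° is eclipsed with H at 120° (1.7); H at 240° is eclipsed with H at 240° (1.1). Total 4.3 kcal/mol.
NH2 at 60° is staggered. SH at 120° is gauche with NH2 at 60° (0.8). Total 0.8 kcal/mol.
NH2 at 120° is eclipsed. H at 0° is eclipsed with H at 0° (1.1); SH at 120° is eclipsed with NH2 at 120° (2.3); H at 240° is eclipsed with H at 240° (1.1). Total 4.5 kcal/mol.
NH2 at 180° is staggered. SH at 120° is gauche with NH2 at 180° (0.8). Total 0.8 kcal/mol.
NH2 at 240° is eclipsed. H at 0° is eclipsed with H at 0° (1.1); SH at 120° is eclipsed with H at 120° (1.7); H at 240° is eclipsed with NH2 at 240° (1.5). Total 4.3 kcal/mol.
NH2 at 300° (staggered): no non-H gauche contacts → 0.0 kcal/mol.
Max at 120° (4.5 kcal/mol), min at 300° (0.0 kcal/mol); barrier = 4.5 kcal/mol.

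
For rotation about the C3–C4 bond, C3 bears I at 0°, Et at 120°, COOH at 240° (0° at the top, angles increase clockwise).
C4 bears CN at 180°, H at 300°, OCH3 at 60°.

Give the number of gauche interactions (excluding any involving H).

Non-H gauche pairs: I(0°)/OCH3(60°); Et(120°)/CN(180°); Et(120°)/OCH3(60°); COOH(240°)/CN(180°) — 4 interactions.

4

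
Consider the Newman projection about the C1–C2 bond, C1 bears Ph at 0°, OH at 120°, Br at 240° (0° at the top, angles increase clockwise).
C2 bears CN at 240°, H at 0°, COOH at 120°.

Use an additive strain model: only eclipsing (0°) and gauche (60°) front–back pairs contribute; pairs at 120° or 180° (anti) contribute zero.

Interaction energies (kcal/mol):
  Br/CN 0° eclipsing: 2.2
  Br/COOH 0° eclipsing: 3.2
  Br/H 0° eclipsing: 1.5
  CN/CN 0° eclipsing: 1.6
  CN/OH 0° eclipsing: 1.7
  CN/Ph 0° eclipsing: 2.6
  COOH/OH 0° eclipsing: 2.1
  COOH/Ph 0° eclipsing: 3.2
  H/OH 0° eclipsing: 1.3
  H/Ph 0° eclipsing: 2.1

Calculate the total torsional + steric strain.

6.4 kcal/mol

This conformer is eclipsed. Ph at 0° is eclipsed with H at 0° (2.1); OH at 120° is eclipsed with COOH at 120° (2.1); Br at 240° is eclipsed with CN at 240° (2.2). Total 6.4 kcal/mol.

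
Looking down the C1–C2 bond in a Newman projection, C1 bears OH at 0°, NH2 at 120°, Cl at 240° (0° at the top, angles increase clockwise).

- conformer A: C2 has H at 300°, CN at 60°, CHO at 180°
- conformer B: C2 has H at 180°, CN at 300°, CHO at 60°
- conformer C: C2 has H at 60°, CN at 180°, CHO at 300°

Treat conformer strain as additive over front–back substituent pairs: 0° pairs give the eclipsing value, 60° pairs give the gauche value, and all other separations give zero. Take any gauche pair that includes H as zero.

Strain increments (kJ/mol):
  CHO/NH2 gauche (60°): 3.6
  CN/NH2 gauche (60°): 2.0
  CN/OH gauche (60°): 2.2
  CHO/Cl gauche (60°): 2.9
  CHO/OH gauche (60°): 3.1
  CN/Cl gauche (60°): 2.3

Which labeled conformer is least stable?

B

A (staggered): OH(0°)/CN(60°) gauche 2.2; NH2(120°)/CN(60°) gauche 2.0; NH2(120°)/CHO(180°) gauche 3.6; Cl(240°)/CHO(180°) gauche 2.9 → 10.7 kJ/mol.
B (staggered): OH(0°)/CN(300°) gauche 2.2; OH(0°)/CHO(60°) gauche 3.1; NH2(120°)/CHO(60°) gauche 3.6; Cl(240°)/CN(300°) gauche 2.3 → 11.2 kJ/mol.
C (staggered): OH(0°)/CHO(300°) gauche 3.1; NH2(120°)/CN(180°) gauche 2.0; Cl(240°)/CN(180°) gauche 2.3; Cl(240°)/CHO(300°) gauche 2.9 → 10.3 kJ/mol.
B has the highest total (11.2 kJ/mol).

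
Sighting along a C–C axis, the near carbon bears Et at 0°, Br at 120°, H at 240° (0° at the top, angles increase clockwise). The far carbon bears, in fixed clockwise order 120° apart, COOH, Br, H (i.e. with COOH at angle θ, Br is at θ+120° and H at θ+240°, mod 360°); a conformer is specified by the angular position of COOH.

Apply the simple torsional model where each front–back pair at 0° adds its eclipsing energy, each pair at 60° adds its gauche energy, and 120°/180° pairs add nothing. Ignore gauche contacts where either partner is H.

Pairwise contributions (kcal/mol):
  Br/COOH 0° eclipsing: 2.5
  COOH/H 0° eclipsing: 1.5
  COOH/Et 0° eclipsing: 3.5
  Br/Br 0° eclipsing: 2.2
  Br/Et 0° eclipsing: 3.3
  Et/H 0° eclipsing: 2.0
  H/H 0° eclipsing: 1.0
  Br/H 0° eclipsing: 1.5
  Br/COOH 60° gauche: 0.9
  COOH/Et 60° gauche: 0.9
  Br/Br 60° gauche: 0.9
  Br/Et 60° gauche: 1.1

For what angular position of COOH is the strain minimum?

COOH at 0° (eclipsed): Et–COOH eclipsed, Br–Br eclipsed, H–H eclipsed; 3.5 + 2.2 + 1.0 = 6.7 kcal/mol.
COOH at 60° (staggered): Et–COOH gauche, Br–COOH gauche, Br–Br gauche; 0.9 + 0.9 + 0.9 = 2.7 kcal/mol.
COOH at 120° (eclipsed): Et–H eclipsed, Br–COOH eclipsed, H–Br eclipsed; 2.0 + 2.5 + 1.5 = 6.0 kcal/mol.
COOH at 180° (staggered): Et–Br gauche, Br–COOH gauche; 1.1 + 0.9 = 2.0 kcal/mol.
COOH at 240° (eclipsed): Et–Br eclipsed, Br–H eclipsed, H–COOH eclipsed; 3.3 + 1.5 + 1.5 = 6.3 kcal/mol.
COOH at 300° (staggered): Et–COOH gauche, Et–Br gauche, Br–Br gauche; 0.9 + 1.1 + 0.9 = 2.9 kcal/mol.
The minimum (2.0 kcal/mol) occurs with COOH at 180°.

180°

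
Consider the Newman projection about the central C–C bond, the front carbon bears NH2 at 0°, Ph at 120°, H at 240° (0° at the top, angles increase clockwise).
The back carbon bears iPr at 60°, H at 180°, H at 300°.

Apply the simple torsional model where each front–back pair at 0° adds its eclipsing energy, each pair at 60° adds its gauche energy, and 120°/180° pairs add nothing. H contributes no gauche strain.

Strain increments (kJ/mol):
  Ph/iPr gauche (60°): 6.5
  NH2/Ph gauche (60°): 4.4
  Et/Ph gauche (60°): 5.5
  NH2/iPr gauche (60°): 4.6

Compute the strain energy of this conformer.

11.1 kJ/mol

This conformer (staggered): NH2(0°)/iPr(60°) gauche 4.6; Ph(120°)/iPr(60°) gauche 6.5 → 11.1 kJ/mol.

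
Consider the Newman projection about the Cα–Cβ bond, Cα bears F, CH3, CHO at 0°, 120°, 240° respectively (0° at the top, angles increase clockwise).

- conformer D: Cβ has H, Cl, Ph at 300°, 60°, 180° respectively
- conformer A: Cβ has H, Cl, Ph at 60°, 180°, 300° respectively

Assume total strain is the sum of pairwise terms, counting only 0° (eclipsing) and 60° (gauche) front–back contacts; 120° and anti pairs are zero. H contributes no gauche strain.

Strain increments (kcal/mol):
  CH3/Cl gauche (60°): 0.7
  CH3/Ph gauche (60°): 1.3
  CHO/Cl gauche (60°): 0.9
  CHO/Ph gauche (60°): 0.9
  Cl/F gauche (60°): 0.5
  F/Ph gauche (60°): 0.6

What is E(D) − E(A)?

D (staggered): F(0°)/Cl(60°) gauche 0.5; CH3(120°)/Cl(60°) gauche 0.7; CH3(120°)/Ph(180°) gauche 1.3; CHO(240°)/Ph(180°) gauche 0.9 → 3.4 kcal/mol.
A (staggered): F(0°)/Ph(300°) gauche 0.6; CH3(120°)/Cl(180°) gauche 0.7; CHO(240°)/Cl(180°) gauche 0.9; CHO(240°)/Ph(300°) gauche 0.9 → 3.1 kcal/mol.
E(D) − E(A) = 3.4 − 3.1 = +0.3 kcal/mol.

+0.3 kcal/mol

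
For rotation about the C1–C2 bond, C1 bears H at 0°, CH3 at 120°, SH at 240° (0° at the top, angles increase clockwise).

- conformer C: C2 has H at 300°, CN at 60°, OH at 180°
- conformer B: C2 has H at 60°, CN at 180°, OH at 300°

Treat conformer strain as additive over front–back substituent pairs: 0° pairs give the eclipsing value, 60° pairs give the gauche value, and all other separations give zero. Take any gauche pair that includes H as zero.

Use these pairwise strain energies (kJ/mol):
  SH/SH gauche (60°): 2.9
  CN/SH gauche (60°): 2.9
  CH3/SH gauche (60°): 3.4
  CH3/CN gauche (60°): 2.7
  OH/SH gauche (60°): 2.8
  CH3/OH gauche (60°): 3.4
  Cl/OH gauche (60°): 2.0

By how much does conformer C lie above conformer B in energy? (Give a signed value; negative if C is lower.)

C (staggered): CH3–CN gauche, CH3–OH gauche, SH–OH gauche; 2.7 + 3.4 + 2.8 = 8.9 kJ/mol.
B (staggered): CH3–CN gauche, SH–CN gauche, SH–OH gauche; 2.7 + 2.9 + 2.8 = 8.4 kJ/mol.
E(C) − E(B) = 8.9 − 8.4 = +0.5 kJ/mol.

+0.5 kJ/mol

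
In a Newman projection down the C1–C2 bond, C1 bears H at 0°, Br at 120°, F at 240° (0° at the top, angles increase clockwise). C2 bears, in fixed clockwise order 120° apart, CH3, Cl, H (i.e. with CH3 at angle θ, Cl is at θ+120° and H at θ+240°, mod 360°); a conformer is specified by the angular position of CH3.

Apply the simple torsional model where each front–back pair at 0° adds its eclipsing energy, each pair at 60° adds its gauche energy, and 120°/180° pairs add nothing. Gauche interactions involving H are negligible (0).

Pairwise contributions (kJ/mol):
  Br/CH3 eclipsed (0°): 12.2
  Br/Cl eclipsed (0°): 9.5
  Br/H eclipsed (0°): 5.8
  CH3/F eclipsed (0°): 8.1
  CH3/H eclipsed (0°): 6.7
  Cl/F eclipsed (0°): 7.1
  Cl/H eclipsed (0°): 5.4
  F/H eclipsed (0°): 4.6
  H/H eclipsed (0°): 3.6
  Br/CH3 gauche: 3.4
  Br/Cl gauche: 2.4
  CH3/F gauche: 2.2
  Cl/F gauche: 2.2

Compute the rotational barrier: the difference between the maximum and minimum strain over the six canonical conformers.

18.3 kJ/mol

CH3 at 0° is eclipsed. H at 0° is eclipsed with CH3 at 0° (6.7); Br at 120° is eclipsed with Cl at 120° (9.5); F at 240° is eclipsed with H at 240° (4.6). Total 20.8 kJ/mol.
CH3 at 60° is staggered. Br at 120° is gauche with CH3 at 60° (3.4); Br at 120° is gauche with Cl at 180° (2.4); F at 240° is gauche with Cl at 180° (2.2). Total 8.0 kJ/mol.
CH3 at 120° is eclipsed. H at 0° is eclipsed with H at 0° (3.6); Br at 120° is eclipsed with CH3 at 120° (12.2); F at 240° is eclipsed with Cl at 240° (7.1). Total 22.9 kJ/mol.
CH3 at 180° is staggered. Br at 120° is gauche with CH3 at 180° (3.4); F at 240° is gauche with CH3 at 180° (2.2); F at 240° is gauche with Cl at 300° (2.2). Total 7.8 kJ/mol.
CH3 at 240° is eclipsed. H at 0° is eclipsed with Cl at 0° (5.4); Br at 120° is eclipsed with H at 120° (5.8); F at 240° is eclipsed with CH3 at 240° (8.1). Total 19.3 kJ/mol.
CH3 at 300° is staggered. Br at 120° is gauche with Cl at 60° (2.4); F at 240° is gauche with CH3 at 300° (2.2). Total 4.6 kJ/mol.
Max at 120° (22.9 kJ/mol), min at 300° (4.6 kJ/mol); barrier = 18.3 kJ/mol.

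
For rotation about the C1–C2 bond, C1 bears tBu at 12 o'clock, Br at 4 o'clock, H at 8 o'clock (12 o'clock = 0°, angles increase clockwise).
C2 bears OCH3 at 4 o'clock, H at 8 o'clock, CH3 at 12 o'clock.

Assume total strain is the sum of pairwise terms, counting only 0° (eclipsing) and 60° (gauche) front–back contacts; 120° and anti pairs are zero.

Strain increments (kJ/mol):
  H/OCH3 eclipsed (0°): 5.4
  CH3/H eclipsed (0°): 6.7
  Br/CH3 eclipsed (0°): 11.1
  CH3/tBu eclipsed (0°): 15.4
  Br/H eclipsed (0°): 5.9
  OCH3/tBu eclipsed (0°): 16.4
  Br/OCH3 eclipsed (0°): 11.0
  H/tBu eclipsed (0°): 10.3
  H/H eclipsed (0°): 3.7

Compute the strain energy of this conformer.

This conformer (eclipsed): tBu(0°)/CH3(0°) eclipsed 15.4; Br(120°)/OCH3(120°) eclipsed 11.0; H(240°)/H(240°) eclipsed 3.7 → 30.1 kJ/mol.

30.1 kJ/mol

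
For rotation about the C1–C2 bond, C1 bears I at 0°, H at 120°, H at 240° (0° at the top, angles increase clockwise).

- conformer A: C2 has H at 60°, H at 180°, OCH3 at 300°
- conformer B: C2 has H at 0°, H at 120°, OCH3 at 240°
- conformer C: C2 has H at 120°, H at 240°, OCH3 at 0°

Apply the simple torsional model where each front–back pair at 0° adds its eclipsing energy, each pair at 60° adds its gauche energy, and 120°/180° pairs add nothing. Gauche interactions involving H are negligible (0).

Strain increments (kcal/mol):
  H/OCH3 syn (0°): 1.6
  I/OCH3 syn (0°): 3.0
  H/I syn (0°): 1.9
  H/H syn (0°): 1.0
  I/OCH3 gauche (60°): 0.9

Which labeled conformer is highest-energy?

C

A (staggered): I(0°)/OCH3(300°) gauche 0.9 → 0.9 kcal/mol.
B (eclipsed): I(0°)/H(0°) eclipsed 1.9; H(120°)/H(120°) eclipsed 1.0; H(240°)/OCH3(240°) eclipsed 1.6 → 4.5 kcal/mol.
C (eclipsed): I(0°)/OCH3(0°) eclipsed 3.0; H(120°)/H(120°) eclipsed 1.0; H(240°)/H(240°) eclipsed 1.0 → 5.0 kcal/mol.
C has the highest total (5.0 kcal/mol).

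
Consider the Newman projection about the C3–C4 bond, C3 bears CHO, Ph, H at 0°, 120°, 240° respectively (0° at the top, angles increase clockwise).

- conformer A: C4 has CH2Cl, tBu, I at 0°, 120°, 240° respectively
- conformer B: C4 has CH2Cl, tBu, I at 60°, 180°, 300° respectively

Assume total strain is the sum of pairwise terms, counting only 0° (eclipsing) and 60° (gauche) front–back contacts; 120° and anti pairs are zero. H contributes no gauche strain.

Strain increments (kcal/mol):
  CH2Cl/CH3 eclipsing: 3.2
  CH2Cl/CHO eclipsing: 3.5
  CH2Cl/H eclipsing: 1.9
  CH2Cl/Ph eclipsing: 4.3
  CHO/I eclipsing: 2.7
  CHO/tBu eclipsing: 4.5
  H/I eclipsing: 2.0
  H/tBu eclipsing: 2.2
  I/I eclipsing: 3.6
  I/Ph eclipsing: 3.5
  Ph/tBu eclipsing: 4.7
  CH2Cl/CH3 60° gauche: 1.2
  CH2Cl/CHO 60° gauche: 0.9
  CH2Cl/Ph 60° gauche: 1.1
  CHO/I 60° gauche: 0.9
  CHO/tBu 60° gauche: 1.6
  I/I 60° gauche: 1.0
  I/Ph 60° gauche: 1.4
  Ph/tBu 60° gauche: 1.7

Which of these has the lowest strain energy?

B

A (eclipsed): CHO–CH2Cl eclipsed, Ph–tBu eclipsed, H–I eclipsed; 3.5 + 4.7 + 2.0 = 10.2 kcal/mol.
B (staggered): CHO–CH2Cl gauche, CHO–I gauche, Ph–CH2Cl gauche, Ph–tBu gauche; 0.9 + 0.9 + 1.1 + 1.7 = 4.6 kcal/mol.
B has the lowest total (4.6 kcal/mol).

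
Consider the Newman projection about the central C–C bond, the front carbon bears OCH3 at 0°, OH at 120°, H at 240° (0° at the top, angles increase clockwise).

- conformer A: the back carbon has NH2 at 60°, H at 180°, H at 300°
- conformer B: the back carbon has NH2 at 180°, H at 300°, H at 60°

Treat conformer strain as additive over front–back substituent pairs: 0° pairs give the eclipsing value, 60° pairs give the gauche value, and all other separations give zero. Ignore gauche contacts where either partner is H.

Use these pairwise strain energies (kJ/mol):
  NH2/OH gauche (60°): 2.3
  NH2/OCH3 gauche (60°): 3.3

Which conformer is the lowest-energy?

B

A (staggered): OCH3(0°)/NH2(60°) gauche 3.3; OH(120°)/NH2(60°) gauche 2.3 → 5.6 kJ/mol.
B (staggered): OH(120°)/NH2(180°) gauche 2.3 → 2.3 kJ/mol.
B has the lowest total (2.3 kJ/mol).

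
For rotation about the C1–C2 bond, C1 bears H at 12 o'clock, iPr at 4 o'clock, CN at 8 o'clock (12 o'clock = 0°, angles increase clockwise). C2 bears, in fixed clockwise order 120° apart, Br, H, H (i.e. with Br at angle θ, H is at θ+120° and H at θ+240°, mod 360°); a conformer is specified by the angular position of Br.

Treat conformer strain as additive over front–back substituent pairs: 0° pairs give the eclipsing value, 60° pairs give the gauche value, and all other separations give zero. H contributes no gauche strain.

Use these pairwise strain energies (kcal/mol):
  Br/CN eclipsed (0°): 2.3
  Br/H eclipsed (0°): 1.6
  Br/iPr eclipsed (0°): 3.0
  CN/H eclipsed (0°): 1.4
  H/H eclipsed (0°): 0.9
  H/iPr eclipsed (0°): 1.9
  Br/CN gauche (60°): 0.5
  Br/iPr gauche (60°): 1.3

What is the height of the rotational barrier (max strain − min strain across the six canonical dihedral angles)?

Br at 0° (eclipsed): H(0°)/Br(0°) eclipsed 1.6; iPr(120°)/H(120°) eclipsed 1.9; CN(240°)/H(240°) eclipsed 1.4 → 4.9 kcal/mol.
Br at 60° (staggered): iPr(120°)/Br(60°) gauche 1.3 → 1.3 kcal/mol.
Br at 120° (eclipsed): H(0°)/H(0°) eclipsed 0.9; iPr(120°)/Br(120°) eclipsed 3.0; CN(240°)/H(240°) eclipsed 1.4 → 5.3 kcal/mol.
Br at 180° (staggered): iPr(120°)/Br(180°) gauche 1.3; CN(240°)/Br(180°) gauche 0.5 → 1.8 kcal/mol.
Br at 240° (eclipsed): H(0°)/H(0°) eclipsed 0.9; iPr(120°)/H(120°) eclipsed 1.9; CN(240°)/Br(240°) eclipsed 2.3 → 5.1 kcal/mol.
Br at 300° (staggered): CN(240°)/Br(300°) gauche 0.5 → 0.5 kcal/mol.
Max at 120° (5.3 kcal/mol), min at 300° (0.5 kcal/mol); barrier = 4.8 kcal/mol.

4.8 kcal/mol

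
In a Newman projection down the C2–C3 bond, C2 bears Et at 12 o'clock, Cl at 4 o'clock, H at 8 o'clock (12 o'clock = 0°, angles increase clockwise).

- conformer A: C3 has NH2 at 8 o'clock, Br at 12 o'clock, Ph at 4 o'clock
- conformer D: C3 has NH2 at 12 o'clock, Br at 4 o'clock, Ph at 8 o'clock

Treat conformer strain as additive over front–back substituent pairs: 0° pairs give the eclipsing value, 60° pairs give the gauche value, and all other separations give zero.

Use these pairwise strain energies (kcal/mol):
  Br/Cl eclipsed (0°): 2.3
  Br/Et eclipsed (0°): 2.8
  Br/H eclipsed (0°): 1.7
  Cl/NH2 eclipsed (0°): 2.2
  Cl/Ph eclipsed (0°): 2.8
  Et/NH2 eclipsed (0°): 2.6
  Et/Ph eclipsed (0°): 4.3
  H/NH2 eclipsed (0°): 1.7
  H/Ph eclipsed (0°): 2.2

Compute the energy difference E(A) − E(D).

A is eclipsed. Et at 0° is eclipsed with Br at 0° (2.8); Cl at 120° is eclipsed with Ph at 120° (2.8); H at 240° is eclipsed with NH2 at 240° (1.7). Total 7.3 kcal/mol.
D is eclipsed. Et at 0° is eclipsed with NH2 at 0° (2.6); Cl at 120° is eclipsed with Br at 120° (2.3); H at 240° is eclipsed with Ph at 240° (2.2). Total 7.1 kcal/mol.
E(A) − E(D) = 7.3 − 7.1 = +0.2 kcal/mol.

+0.2 kcal/mol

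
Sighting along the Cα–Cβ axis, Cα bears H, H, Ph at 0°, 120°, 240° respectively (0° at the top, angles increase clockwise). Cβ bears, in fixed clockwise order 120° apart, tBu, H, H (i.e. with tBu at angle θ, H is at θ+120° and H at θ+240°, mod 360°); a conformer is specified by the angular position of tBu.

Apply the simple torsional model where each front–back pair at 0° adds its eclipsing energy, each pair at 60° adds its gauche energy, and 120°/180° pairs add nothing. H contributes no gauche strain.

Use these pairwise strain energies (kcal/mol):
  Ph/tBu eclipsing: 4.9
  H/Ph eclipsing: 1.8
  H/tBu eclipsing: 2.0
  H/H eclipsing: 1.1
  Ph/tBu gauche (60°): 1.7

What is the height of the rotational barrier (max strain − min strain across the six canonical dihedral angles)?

tBu at 0° is eclipsed. H at 0° is eclipsed with tBu at 0° (2.0); H at 120° is eclipsed with H at 120° (1.1); Ph at 240° is eclipsed with H at 240° (1.8). Total 4.9 kcal/mol.
tBu at 60° (staggered): no non-H gauche contacts → 0.0 kcal/mol.
tBu at 120° is eclipsed. H at 0° is eclipsed with H at 0° (1.1); H at 120° is eclipsed with tBu at 120° (2.0); Ph at 240° is eclipsed with H at 240° (1.8). Total 4.9 kcal/mol.
tBu at 180° is staggered. Ph at 240° is gauche with tBu at 180° (1.7). Total 1.7 kcal/mol.
tBu at 240° is eclipsed. H at 0° is eclipsed with H at 0° (1.1); H at 120° is eclipsed with H at 120° (1.1); Ph at 240° is eclipsed with tBu at 240° (4.9). Total 7.1 kcal/mol.
tBu at 300° is staggered. Ph at 240° is gauche with tBu at 300° (1.7). Total 1.7 kcal/mol.
Max at 240° (7.1 kcal/mol), min at 60° (0.0 kcal/mol); barrier = 7.1 kcal/mol.

7.1 kcal/mol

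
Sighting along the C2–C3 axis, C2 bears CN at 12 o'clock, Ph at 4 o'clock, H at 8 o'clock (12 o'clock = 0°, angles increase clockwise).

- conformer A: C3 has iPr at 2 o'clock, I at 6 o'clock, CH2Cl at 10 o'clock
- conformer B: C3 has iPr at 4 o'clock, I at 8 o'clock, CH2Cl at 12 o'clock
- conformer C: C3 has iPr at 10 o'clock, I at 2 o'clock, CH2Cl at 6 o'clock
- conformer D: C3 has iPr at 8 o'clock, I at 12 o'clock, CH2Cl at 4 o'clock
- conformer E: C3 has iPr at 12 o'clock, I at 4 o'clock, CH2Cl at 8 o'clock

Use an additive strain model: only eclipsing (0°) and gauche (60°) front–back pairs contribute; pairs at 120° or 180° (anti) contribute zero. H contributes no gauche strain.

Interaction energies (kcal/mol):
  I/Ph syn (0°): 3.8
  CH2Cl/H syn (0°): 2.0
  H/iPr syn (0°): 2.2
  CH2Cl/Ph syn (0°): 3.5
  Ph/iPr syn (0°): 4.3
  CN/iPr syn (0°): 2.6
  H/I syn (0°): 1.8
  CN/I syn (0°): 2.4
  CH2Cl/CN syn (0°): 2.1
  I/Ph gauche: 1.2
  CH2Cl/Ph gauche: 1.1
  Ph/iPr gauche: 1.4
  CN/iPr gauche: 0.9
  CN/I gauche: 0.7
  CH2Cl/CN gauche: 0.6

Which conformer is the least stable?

E

A (staggered): CN(0°)/iPr(60°) gauche 0.9; CN(0°)/CH2Cl(300°) gauche 0.6; Ph(120°)/iPr(60°) gauche 1.4; Ph(120°)/I(180°) gauche 1.2 → 4.1 kcal/mol.
B (eclipsed): CN(0°)/CH2Cl(0°) eclipsed 2.1; Ph(120°)/iPr(120°) eclipsed 4.3; H(240°)/I(240°) eclipsed 1.8 → 8.2 kcal/mol.
C (staggered): CN(0°)/iPr(300°) gauche 0.9; CN(0°)/I(60°) gauche 0.7; Ph(120°)/I(60°) gauche 1.2; Ph(120°)/CH2Cl(180°) gauche 1.1 → 3.9 kcal/mol.
D (eclipsed): CN(0°)/I(0°) eclipsed 2.4; Ph(120°)/CH2Cl(120°) eclipsed 3.5; H(240°)/iPr(240°) eclipsed 2.2 → 8.1 kcal/mol.
E (eclipsed): CN(0°)/iPr(0°) eclipsed 2.6; Ph(120°)/I(120°) eclipsed 3.8; H(240°)/CH2Cl(240°) eclipsed 2.0 → 8.4 kcal/mol.
E has the highest total (8.4 kcal/mol).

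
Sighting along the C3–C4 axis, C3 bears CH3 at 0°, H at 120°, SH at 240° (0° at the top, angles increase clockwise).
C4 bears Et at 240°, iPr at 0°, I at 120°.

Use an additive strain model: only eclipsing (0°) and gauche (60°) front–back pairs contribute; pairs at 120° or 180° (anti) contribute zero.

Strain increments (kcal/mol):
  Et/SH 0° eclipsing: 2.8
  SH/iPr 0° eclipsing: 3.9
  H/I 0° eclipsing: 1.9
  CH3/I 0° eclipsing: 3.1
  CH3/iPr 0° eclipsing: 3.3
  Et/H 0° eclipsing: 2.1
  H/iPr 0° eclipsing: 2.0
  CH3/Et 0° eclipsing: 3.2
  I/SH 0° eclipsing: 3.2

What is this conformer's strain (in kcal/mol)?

This conformer is eclipsed. CH3 at 0° is eclipsed with iPr at 0° (3.3); H at 120° is eclipsed with I at 120° (1.9); SH at 240° is eclipsed with Et at 240° (2.8). Total 8.0 kcal/mol.

8.0 kcal/mol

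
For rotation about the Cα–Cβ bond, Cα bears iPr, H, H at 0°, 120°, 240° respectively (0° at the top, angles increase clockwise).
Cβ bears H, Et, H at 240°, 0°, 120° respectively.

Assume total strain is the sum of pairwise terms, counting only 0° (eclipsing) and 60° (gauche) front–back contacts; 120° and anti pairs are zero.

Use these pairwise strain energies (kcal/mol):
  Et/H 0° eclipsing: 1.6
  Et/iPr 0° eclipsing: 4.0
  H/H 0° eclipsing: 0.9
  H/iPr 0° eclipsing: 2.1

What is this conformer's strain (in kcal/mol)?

5.8 kcal/mol

This conformer (eclipsed): iPr–Et eclipsed, H–H eclipsed, H–H eclipsed; 4.0 + 0.9 + 0.9 = 5.8 kcal/mol.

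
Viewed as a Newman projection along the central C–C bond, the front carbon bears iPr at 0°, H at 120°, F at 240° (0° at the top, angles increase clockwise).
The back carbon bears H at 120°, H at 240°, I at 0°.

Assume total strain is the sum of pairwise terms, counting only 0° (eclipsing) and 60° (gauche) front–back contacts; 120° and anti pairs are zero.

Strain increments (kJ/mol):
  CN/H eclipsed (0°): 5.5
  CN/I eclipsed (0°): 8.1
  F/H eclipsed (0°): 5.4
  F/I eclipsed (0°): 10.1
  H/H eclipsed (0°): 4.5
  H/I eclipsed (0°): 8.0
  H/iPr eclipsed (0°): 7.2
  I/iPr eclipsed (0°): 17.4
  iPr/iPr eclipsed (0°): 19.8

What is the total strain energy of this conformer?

This conformer (eclipsed): iPr–I eclipsed, H–H eclipsed, F–H eclipsed; 17.4 + 4.5 + 5.4 = 27.3 kJ/mol.

27.3 kJ/mol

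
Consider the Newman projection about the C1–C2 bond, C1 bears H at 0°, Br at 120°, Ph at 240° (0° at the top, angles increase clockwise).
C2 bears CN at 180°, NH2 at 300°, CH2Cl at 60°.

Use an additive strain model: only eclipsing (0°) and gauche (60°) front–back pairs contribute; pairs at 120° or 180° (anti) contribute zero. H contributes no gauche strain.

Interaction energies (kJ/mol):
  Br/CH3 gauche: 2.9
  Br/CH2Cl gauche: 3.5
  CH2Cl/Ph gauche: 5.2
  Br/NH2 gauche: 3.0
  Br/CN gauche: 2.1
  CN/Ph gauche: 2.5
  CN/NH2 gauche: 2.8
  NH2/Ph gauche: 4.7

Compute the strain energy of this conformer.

This conformer (staggered): Br(120°)/CN(180°) gauche 2.1; Br(120°)/CH2Cl(60°) gauche 3.5; Ph(240°)/CN(180°) gauche 2.5; Ph(240°)/NH2(300°) gauche 4.7 → 12.8 kJ/mol.

12.8 kJ/mol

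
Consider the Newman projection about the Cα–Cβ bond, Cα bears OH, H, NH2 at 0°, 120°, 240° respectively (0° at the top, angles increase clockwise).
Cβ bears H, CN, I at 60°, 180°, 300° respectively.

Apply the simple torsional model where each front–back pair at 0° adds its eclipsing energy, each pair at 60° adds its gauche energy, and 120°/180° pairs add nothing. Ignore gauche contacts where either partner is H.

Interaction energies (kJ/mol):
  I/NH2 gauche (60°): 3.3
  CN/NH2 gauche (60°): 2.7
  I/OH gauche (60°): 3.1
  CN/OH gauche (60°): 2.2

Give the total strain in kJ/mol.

9.1 kJ/mol

This conformer is staggered. OH at 0° is gauche with I at 300° (3.1); NH2 at 240° is gauche with CN at 180° (2.7); NH2 at 240° is gauche with I at 300° (3.3). Total 9.1 kJ/mol.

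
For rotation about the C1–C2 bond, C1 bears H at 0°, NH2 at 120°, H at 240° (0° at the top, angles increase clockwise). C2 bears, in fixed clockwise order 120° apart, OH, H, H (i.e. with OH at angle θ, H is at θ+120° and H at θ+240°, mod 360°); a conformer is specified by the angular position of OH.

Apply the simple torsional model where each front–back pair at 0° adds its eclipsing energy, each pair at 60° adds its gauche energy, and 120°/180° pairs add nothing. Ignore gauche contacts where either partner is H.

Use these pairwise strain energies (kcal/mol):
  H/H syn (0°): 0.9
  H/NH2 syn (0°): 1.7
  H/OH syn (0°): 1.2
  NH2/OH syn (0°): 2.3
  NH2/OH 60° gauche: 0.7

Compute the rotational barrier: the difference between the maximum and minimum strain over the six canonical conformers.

4.1 kcal/mol

OH at 0° (eclipsed): H–OH eclipsed, NH2–H eclipsed, H–H eclipsed; 1.2 + 1.7 + 0.9 = 3.8 kcal/mol.
OH at 60° (staggered): NH2–OH gauche; 0.7 = 0.7 kcal/mol.
OH at 120° (eclipsed): H–H eclipsed, NH2–OH eclipsed, H–H eclipsed; 0.9 + 2.3 + 0.9 = 4.1 kcal/mol.
OH at 180° (staggered): NH2–OH gauche; 0.7 = 0.7 kcal/mol.
OH at 240° (eclipsed): H–H eclipsed, NH2–H eclipsed, H–OH eclipsed; 0.9 + 1.7 + 1.2 = 3.8 kcal/mol.
OH at 300° (staggered): no non-H gauche contacts → 0.0 kcal/mol.
Max at 120° (4.1 kcal/mol), min at 300° (0.0 kcal/mol); barrier = 4.1 kcal/mol.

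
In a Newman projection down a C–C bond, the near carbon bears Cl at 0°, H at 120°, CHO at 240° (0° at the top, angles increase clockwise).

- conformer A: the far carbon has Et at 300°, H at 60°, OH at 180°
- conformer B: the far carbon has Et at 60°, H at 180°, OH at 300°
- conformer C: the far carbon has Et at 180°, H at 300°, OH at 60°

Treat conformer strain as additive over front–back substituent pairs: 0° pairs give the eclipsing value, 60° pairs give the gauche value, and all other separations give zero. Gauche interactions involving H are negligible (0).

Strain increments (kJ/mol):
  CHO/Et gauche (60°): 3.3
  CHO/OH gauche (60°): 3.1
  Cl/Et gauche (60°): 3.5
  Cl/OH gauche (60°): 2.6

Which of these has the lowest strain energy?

C

A (staggered): Cl–Et gauche, CHO–Et gauche, CHO–OH gauche; 3.5 + 3.3 + 3.1 = 9.9 kJ/mol.
B (staggered): Cl–Et gauche, Cl–OH gauche, CHO–OH gauche; 3.5 + 2.6 + 3.1 = 9.2 kJ/mol.
C (staggered): Cl–OH gauche, CHO–Et gauche; 2.6 + 3.3 = 5.9 kJ/mol.
C has the lowest total (5.9 kJ/mol).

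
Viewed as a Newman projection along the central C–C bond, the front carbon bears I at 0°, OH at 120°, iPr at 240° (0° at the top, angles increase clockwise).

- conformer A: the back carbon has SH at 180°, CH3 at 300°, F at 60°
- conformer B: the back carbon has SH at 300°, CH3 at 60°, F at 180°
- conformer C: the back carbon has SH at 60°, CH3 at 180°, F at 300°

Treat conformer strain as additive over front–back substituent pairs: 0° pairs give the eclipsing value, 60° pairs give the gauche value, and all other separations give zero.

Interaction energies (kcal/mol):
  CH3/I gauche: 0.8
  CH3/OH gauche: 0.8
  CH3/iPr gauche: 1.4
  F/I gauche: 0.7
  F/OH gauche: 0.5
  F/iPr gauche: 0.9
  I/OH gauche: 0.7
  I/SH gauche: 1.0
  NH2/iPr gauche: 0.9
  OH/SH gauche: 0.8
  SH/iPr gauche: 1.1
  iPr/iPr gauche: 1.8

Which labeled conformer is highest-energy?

C

A (staggered): I–CH3 gauche, I–F gauche, OH–SH gauche, OH–F gauche, iPr–SH gauche, iPr–CH3 gauche; 0.8 + 0.7 + 0.8 + 0.5 + 1.1 + 1.4 = 5.3 kcal/mol.
B (staggered): I–SH gauche, I–CH3 gauche, OH–CH3 gauche, OH–F gauche, iPr–SH gauche, iPr–F gauche; 1.0 + 0.8 + 0.8 + 0.5 + 1.1 + 0.9 = 5.1 kcal/mol.
C (staggered): I–SH gauche, I–F gauche, OH–SH gauche, OH–CH3 gauche, iPr–CH3 gauche, iPr–F gauche; 1.0 + 0.7 + 0.8 + 0.8 + 1.4 + 0.9 = 5.6 kcal/mol.
C has the highest total (5.6 kcal/mol).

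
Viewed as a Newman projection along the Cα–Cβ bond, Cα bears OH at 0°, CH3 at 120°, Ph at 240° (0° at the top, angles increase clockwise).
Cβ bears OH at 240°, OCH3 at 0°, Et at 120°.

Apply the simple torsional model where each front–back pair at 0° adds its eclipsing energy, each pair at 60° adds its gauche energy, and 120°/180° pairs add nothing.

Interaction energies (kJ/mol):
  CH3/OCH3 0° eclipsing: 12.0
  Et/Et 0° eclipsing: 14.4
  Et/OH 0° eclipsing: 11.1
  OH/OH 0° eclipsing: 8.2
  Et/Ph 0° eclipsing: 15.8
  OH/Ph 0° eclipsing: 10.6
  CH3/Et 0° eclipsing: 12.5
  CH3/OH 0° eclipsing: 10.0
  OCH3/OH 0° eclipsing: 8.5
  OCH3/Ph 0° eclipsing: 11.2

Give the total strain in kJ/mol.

This conformer is eclipsed. OH at 0° is eclipsed with OCH3 at 0° (8.5); CH3 at 120° is eclipsed with Et at 120° (12.5); Ph at 240° is eclipsed with OH at 240° (10.6). Total 31.6 kJ/mol.

31.6 kJ/mol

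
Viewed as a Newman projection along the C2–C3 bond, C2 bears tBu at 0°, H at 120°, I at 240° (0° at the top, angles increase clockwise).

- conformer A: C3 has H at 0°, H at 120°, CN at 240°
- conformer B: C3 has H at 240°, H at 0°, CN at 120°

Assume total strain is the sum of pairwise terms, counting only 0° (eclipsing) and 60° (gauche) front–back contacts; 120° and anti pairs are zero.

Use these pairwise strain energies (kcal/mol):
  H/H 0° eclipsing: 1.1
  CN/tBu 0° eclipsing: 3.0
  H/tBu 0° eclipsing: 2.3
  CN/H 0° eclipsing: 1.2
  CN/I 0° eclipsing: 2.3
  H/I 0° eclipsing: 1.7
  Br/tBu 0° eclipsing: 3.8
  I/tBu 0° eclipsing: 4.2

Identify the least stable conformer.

A

A is eclipsed. tBu at 0° is eclipsed with H at 0° (2.3); H at 120° is eclipsed with H at 120° (1.1); I at 240° is eclipsed with CN at 240° (2.3). Total 5.7 kcal/mol.
B is eclipsed. tBu at 0° is eclipsed with H at 0° (2.3); H at 120° is eclipsed with CN at 120° (1.2); I at 240° is eclipsed with H at 240° (1.7). Total 5.2 kcal/mol.
A has the highest total (5.7 kcal/mol).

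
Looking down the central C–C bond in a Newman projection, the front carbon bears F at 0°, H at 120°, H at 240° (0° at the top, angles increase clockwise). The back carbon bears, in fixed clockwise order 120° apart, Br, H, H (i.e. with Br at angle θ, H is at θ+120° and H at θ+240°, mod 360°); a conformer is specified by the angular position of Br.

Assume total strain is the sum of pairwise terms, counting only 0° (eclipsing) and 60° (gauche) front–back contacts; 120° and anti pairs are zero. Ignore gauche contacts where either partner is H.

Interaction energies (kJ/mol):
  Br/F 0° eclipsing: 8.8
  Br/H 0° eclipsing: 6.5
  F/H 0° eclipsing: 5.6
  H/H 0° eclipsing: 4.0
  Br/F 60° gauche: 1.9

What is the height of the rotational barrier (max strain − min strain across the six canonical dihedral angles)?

16.8 kJ/mol

Br at 0° (eclipsed): F–Br eclipsed, H–H eclipsed, H–H eclipsed; 8.8 + 4.0 + 4.0 = 16.8 kJ/mol.
Br at 60° (staggered): F–Br gauche; 1.9 = 1.9 kJ/mol.
Br at 120° (eclipsed): F–H eclipsed, H–Br eclipsed, H–H eclipsed; 5.6 + 6.5 + 4.0 = 16.1 kJ/mol.
Br at 180° (staggered): no non-H gauche contacts → 0.0 kJ/mol.
Br at 240° (eclipsed): F–H eclipsed, H–H eclipsed, H–Br eclipsed; 5.6 + 4.0 + 6.5 = 16.1 kJ/mol.
Br at 300° (staggered): F–Br gauche; 1.9 = 1.9 kJ/mol.
Max at 0° (16.8 kJ/mol), min at 180° (0.0 kJ/mol); barrier = 16.8 kJ/mol.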